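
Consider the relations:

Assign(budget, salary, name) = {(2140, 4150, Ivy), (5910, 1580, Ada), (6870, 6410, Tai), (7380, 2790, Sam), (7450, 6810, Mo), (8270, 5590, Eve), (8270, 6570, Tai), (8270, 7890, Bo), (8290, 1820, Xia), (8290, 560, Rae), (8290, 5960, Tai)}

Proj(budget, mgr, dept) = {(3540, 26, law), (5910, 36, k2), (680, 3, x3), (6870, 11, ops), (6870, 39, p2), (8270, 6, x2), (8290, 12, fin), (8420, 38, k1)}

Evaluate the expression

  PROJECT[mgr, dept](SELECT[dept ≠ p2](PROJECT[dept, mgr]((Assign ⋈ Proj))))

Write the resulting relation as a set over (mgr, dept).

Joining Assign and Proj on budget yields {(5910, 1580, Ada, 36, k2), (6870, 6410, Tai, 11, ops), (6870, 6410, Tai, 39, p2), (8270, 5590, Eve, 6, x2), (8270, 6570, Tai, 6, x2), (8270, 7890, Bo, 6, x2), (8290, 1820, Xia, 12, fin), (8290, 560, Rae, 12, fin), (8290, 5960, Tai, 12, fin)}.
π[dept, mgr]: project onto (dept, mgr) (4 duplicate(s) eliminated) → {(fin, 12), (k2, 36), (ops, 11), (p2, 39), (x2, 6)}
σ[dept ≠ p2]: keep tuples satisfying dept ≠ p2 → {(fin, 12), (k2, 36), (ops, 11), (x2, 6)}
π[mgr, dept]: project onto (mgr, dept) → {(11, ops), (12, fin), (36, k2), (6, x2)}

{(11, ops), (12, fin), (36, k2), (6, x2)}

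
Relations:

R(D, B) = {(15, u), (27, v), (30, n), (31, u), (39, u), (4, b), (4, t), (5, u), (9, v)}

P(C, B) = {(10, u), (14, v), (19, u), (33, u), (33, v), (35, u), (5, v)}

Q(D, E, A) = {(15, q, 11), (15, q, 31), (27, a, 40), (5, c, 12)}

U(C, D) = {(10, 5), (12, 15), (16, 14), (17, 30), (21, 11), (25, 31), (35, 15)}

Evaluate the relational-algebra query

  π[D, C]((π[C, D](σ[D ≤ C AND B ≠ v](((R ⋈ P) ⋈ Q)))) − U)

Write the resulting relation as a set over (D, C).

{(15, 19), (15, 33), (5, 19), (5, 33), (5, 35)}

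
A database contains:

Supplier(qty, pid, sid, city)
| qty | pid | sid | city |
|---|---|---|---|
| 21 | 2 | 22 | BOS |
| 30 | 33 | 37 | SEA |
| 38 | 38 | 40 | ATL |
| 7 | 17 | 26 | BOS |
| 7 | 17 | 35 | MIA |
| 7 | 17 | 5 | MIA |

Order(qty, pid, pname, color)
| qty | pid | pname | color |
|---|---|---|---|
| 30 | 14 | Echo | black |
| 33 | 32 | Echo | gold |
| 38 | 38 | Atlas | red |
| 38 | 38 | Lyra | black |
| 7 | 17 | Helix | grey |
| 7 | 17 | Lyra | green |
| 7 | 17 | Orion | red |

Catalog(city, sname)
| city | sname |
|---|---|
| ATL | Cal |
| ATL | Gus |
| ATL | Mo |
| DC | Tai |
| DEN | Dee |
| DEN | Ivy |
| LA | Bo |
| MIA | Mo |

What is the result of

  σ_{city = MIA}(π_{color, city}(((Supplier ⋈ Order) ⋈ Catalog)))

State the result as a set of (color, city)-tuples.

{(green, MIA), (grey, MIA), (red, MIA)}

Natural join on qty, pid: {(38, 38, 40, ATL, Atlas, red), (38, 38, 40, ATL, Lyra, black), (7, 17, 26, BOS, Helix, grey), (7, 17, 26, BOS, Lyra, green), (7, 17, 26, BOS, Orion, red), (7, 17, 35, MIA, Helix, grey), (7, 17, 35, MIA, Lyra, green), (7, 17, 35, MIA, Orion, red), (7, 17, 5, MIA, Helix, grey), (7, 17, 5, MIA, Lyra, green), (7, 17, 5, MIA, Orion, red)}
Natural join on city: {(38, 38, 40, ATL, Atlas, red, Cal), (38, 38, 40, ATL, Atlas, red, Gus), (38, 38, 40, ATL, Atlas, red, Mo), (38, 38, 40, ATL, Lyra, black, Cal), (38, 38, 40, ATL, Lyra, black, Gus), (38, 38, 40, ATL, Lyra, black, Mo), (7, 17, 35, MIA, Helix, grey, Mo), (7, 17, 35, MIA, Lyra, green, Mo), (7, 17, 35, MIA, Orion, red, Mo), (7, 17, 5, MIA, Helix, grey, Mo), (7, 17, 5, MIA, Lyra, green, Mo), (7, 17, 5, MIA, Orion, red, Mo)}
π_{color, city} gives {(black, ATL), (green, MIA), (grey, MIA), (red, ATL), (red, MIA)} (7 duplicate(s) eliminated).
Filtering on city = MIA leaves {(green, MIA), (grey, MIA), (red, MIA)}.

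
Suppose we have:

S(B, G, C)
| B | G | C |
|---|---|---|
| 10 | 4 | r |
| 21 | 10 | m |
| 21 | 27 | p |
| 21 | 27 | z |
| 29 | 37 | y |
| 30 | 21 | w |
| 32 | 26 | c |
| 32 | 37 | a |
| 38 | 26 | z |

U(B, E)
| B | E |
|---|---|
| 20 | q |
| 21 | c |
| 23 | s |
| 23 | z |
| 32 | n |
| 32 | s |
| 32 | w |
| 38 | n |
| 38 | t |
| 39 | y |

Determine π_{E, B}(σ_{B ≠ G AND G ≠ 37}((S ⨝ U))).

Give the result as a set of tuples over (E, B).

{(c, 21), (n, 32), (n, 38), (s, 32), (t, 38), (w, 32)}

Natural join on B: {(21, 10, m, c), (21, 27, p, c), (21, 27, z, c), (32, 26, c, n), (32, 26, c, s), (32, 26, c, w), (32, 37, a, n), (32, 37, a, s), (32, 37, a, w), (38, 26, z, n), (38, 26, z, t)}
Filtering on B ≠ G AND G ≠ 37 leaves {(21, 10, m, c), (21, 27, p, c), (21, 27, z, c), (32, 26, c, n), (32, 26, c, s), (32, 26, c, w), (38, 26, z, n), (38, 26, z, t)}.
π_{E, B} gives {(c, 21), (n, 32), (n, 38), (s, 32), (t, 38), (w, 32)} (2 duplicate(s) eliminated).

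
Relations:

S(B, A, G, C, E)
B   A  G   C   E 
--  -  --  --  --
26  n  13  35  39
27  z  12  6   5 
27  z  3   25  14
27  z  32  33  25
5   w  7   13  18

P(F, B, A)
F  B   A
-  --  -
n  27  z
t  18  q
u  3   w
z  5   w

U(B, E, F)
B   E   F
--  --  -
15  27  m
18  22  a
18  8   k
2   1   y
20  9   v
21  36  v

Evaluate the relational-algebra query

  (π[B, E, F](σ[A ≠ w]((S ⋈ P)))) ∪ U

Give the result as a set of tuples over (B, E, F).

Natural join on B, A: {(27, z, 12, 6, 5, n), (27, z, 3, 25, 14, n), (27, z, 32, 33, 25, n), (5, w, 7, 13, 18, z)}
σ[A ≠ w]: keep tuples satisfying A ≠ w → {(27, z, 12, 6, 5, n), (27, z, 3, 25, 14, n), (27, z, 32, 33, 25, n)}
π_{B, E, F} gives {(27, 14, n), (27, 25, n), (27, 5, n)}.
Set union of the two operands is {(15, 27, m), (18, 22, a), (18, 8, k), (2, 1, y), (20, 9, v), (21, 36, v), (27, 14, n), (27, 25, n), (27, 5, n)}.

{(15, 27, m), (18, 22, a), (18, 8, k), (2, 1, y), (20, 9, v), (21, 36, v), (27, 14, n), (27, 25, n), (27, 5, n)}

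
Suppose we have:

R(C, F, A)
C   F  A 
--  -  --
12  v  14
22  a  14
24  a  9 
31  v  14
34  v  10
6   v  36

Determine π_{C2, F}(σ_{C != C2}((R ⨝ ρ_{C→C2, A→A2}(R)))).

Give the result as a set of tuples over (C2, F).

{(12, v), (22, a), (24, a), (31, v), (34, v), (6, v)}

ρ[C→C2, A→A2]: schema becomes (C2, F, A2); tuples unchanged.
Natural join on F: {(12, v, 14, 12, 14), (12, v, 14, 31, 14), (12, v, 14, 34, 10), (12, v, 14, 6, 36), (22, a, 14, 22, 14), (22, a, 14, 24, 9), (24, a, 9, 22, 14), (24, a, 9, 24, 9), (31, v, 14, 12, 14), (31, v, 14, 31, 14), (31, v, 14, 34, 10), (31, v, 14, 6, 36), (34, v, 10, 12, 14), (34, v, 10, 31, 14), (34, v, 10, 34, 10), (34, v, 10, 6, 36), (6, v, 36, 12, 14), (6, v, 36, 31, 14), (6, v, 36, 34, 10), (6, v, 36, 6, 36)}
Filtering on C != C2 leaves {(12, v, 14, 31, 14), (12, v, 14, 34, 10), (12, v, 14, 6, 36), (22, a, 14, 24, 9), (24, a, 9, 22, 14), (31, v, 14, 12, 14), (31, v, 14, 34, 10), (31, v, 14, 6, 36), (34, v, 10, 12, 14), (34, v, 10, 31, 14), (34, v, 10, 6, 36), (6, v, 36, 12, 14), (6, v, 36, 31, 14), (6, v, 36, 34, 10)}.
π_{C2, F} gives {(12, v), (22, a), (24, a), (31, v), (34, v), (6, v)} (8 duplicate(s) eliminated).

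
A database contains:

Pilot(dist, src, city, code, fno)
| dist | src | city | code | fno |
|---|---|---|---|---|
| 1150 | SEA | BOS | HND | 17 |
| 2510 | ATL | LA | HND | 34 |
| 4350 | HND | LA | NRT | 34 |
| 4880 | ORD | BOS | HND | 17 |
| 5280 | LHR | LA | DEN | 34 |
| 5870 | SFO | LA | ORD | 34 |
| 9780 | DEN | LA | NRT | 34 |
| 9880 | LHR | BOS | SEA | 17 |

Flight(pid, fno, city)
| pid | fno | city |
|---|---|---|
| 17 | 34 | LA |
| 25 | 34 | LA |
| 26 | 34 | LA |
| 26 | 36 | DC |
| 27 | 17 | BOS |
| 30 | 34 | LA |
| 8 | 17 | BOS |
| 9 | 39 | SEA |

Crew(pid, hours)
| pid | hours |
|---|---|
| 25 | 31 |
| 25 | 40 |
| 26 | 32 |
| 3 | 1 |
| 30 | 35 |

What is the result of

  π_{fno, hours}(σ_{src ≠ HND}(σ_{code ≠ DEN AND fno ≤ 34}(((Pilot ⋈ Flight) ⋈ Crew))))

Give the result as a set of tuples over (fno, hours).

{(34, 31), (34, 32), (34, 35), (34, 40)}

Joining Pilot and Flight on city, fno yields {(1150, SEA, BOS, HND, 17, 27), (1150, SEA, BOS, HND, 17, 8), (2510, ATL, LA, HND, 34, 17), (2510, ATL, LA, HND, 34, 25), (2510, ATL, LA, HND, 34, 26), (2510, ATL, LA, HND, 34, 30), (4350, HND, LA, NRT, 34, 17), (4350, HND, LA, NRT, 34, 25), (4350, HND, LA, NRT, 34, 26), (4350, HND, LA, NRT, 34, 30), (4880, ORD, BOS, HND, 17, 27), (4880, ORD, BOS, HND, 17, 8), (5280, LHR, LA, DEN, 34, 17), (5280, LHR, LA, DEN, 34, 25), (5280, LHR, LA, DEN, 34, 26), (5280, LHR, LA, DEN, 34, 30), (5870, SFO, LA, ORD, 34, 17), (5870, SFO, LA, ORD, 34, 25), (5870, SFO, LA, ORD, 34, 26), (5870, SFO, LA, ORD, 34, 30), (9780, DEN, LA, NRT, 34, 17), (9780, DEN, LA, NRT, 34, 25), (9780, DEN, LA, NRT, 34, 26), (9780, DEN, LA, NRT, 34, 30), (9880, LHR, BOS, SEA, 17, 27), (9880, LHR, BOS, SEA, 17, 8)}.
Joining (Pilot ⋈ Flight) and Crew on pid yields {(2510, ATL, LA, HND, 34, 25, 31), (2510, ATL, LA, HND, 34, 25, 40), (2510, ATL, LA, HND, 34, 26, 32), (2510, ATL, LA, HND, 34, 30, 35), (4350, HND, LA, NRT, 34, 25, 31), (4350, HND, LA, NRT, 34, 25, 40), (4350, HND, LA, NRT, 34, 26, 32), (4350, HND, LA, NRT, 34, 30, 35), (5280, LHR, LA, DEN, 34, 25, 31), (5280, LHR, LA, DEN, 34, 25, 40), (5280, LHR, LA, DEN, 34, 26, 32), (5280, LHR, LA, DEN, 34, 30, 35), (5870, SFO, LA, ORD, 34, 25, 31), (5870, SFO, LA, ORD, 34, 25, 40), (5870, SFO, LA, ORD, 34, 26, 32), (5870, SFO, LA, ORD, 34, 30, 35), (9780, DEN, LA, NRT, 34, 25, 31), (9780, DEN, LA, NRT, 34, 25, 40), (9780, DEN, LA, NRT, 34, 26, 32), (9780, DEN, LA, NRT, 34, 30, 35)}.
Selection code ≠ DEN AND fno ≤ 34: {(2510, ATL, LA, HND, 34, 25, 31), (2510, ATL, LA, HND, 34, 25, 40), (2510, ATL, LA, HND, 34, 26, 32), (2510, ATL, LA, HND, 34, 30, 35), (4350, HND, LA, NRT, 34, 25, 31), (4350, HND, LA, NRT, 34, 25, 40), (4350, HND, LA, NRT, 34, 26, 32), (4350, HND, LA, NRT, 34, 30, 35), (5870, SFO, LA, ORD, 34, 25, 31), (5870, SFO, LA, ORD, 34, 25, 40), (5870, SFO, LA, ORD, 34, 26, 32), (5870, SFO, LA, ORD, 34, 30, 35), (9780, DEN, LA, NRT, 34, 25, 31), (9780, DEN, LA, NRT, 34, 25, 40), (9780, DEN, LA, NRT, 34, 26, 32), (9780, DEN, LA, NRT, 34, 30, 35)}
Selection src ≠ HND: {(2510, ATL, LA, HND, 34, 25, 31), (2510, ATL, LA, HND, 34, 25, 40), (2510, ATL, LA, HND, 34, 26, 32), (2510, ATL, LA, HND, 34, 30, 35), (5870, SFO, LA, ORD, 34, 25, 31), (5870, SFO, LA, ORD, 34, 25, 40), (5870, SFO, LA, ORD, 34, 26, 32), (5870, SFO, LA, ORD, 34, 30, 35), (9780, DEN, LA, NRT, 34, 25, 31), (9780, DEN, LA, NRT, 34, 25, 40), (9780, DEN, LA, NRT, 34, 26, 32), (9780, DEN, LA, NRT, 34, 30, 35)}
Projecting to fno, hours (8 duplicate(s) eliminated): {(34, 31), (34, 32), (34, 35), (34, 40)}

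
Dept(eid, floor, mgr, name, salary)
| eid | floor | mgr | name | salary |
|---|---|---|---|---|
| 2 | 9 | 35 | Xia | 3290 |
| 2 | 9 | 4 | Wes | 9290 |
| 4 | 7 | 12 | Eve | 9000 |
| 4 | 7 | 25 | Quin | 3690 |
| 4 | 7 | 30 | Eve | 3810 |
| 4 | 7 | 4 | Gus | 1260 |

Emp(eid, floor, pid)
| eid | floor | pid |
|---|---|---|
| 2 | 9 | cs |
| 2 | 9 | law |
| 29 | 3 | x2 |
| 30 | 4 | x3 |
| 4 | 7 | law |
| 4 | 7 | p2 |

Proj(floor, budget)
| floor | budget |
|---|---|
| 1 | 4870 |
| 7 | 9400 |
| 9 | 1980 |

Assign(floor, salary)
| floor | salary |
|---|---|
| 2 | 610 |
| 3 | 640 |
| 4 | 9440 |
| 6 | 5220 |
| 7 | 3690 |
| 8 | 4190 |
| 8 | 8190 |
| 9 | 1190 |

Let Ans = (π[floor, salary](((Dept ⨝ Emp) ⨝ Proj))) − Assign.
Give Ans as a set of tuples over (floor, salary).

Joining Dept and Emp on eid, floor yields {(2, 9, 35, Xia, 3290, cs), (2, 9, 35, Xia, 3290, law), (2, 9, 4, Wes, 9290, cs), (2, 9, 4, Wes, 9290, law), (4, 7, 12, Eve, 9000, law), (4, 7, 12, Eve, 9000, p2), (4, 7, 25, Quin, 3690, law), (4, 7, 25, Quin, 3690, p2), (4, 7, 30, Eve, 3810, law), (4, 7, 30, Eve, 3810, p2), (4, 7, 4, Gus, 1260, law), (4, 7, 4, Gus, 1260, p2)}.
Joining (Dept ⨝ Emp) and Proj on floor yields {(2, 9, 35, Xia, 3290, cs, 1980), (2, 9, 35, Xia, 3290, law, 1980), (2, 9, 4, Wes, 9290, cs, 1980), (2, 9, 4, Wes, 9290, law, 1980), (4, 7, 12, Eve, 9000, law, 9400), (4, 7, 12, Eve, 9000, p2, 9400), (4, 7, 25, Quin, 3690, law, 9400), (4, 7, 25, Quin, 3690, p2, 9400), (4, 7, 30, Eve, 3810, law, 9400), (4, 7, 30, Eve, 3810, p2, 9400), (4, 7, 4, Gus, 1260, law, 9400), (4, 7, 4, Gus, 1260, p2, 9400)}.
Projecting to floor, salary (6 duplicate(s) eliminated): {(7, 1260), (7, 3690), (7, 3810), (7, 9000), (9, 3290), (9, 9290)}
Set difference of the two operands is {(7, 1260), (7, 3810), (7, 9000), (9, 3290), (9, 9290)}.

{(7, 1260), (7, 3810), (7, 9000), (9, 3290), (9, 9290)}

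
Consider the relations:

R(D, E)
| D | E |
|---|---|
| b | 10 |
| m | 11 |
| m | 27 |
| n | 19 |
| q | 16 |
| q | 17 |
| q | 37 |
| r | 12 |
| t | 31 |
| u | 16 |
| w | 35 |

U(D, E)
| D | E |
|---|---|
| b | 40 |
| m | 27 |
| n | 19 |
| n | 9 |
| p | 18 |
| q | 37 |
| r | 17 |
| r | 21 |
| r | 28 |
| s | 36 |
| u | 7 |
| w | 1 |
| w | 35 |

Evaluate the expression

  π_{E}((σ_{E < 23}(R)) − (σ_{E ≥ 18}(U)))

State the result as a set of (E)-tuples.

{10, 11, 12, 16, 17}

σ[E < 23]: keep tuples satisfying E < 23 → {(b, 10), (m, 11), (n, 19), (q, 16), (q, 17), (r, 12), (u, 16)}
σ[E ≥ 18]: keep tuples satisfying E ≥ 18 → {(b, 40), (m, 27), (n, 19), (p, 18), (q, 37), (r, 21), (r, 28), (s, 36), (w, 35)}
Taking the difference: {(b, 10), (m, 11), (q, 16), (q, 17), (r, 12), (u, 16)}
π_{E} gives {10, 11, 12, 16, 17} (1 duplicate(s) eliminated).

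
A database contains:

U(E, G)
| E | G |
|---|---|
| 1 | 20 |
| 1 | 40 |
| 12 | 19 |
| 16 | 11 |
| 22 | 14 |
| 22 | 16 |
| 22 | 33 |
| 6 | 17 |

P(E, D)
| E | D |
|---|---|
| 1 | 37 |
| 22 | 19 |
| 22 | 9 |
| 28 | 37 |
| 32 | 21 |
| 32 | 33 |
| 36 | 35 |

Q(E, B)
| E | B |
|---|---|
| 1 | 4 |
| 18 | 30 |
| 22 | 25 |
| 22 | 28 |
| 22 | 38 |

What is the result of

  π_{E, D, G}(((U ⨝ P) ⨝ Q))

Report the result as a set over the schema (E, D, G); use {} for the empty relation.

Natural join on E: {(1, 20, 37), (1, 40, 37), (22, 14, 19), (22, 14, 9), (22, 16, 19), (22, 16, 9), (22, 33, 19), (22, 33, 9)}
Natural join on E: {(1, 20, 37, 4), (1, 40, 37, 4), (22, 14, 19, 25), (22, 14, 19, 28), (22, 14, 19, 38), (22, 14, 9, 25), (22, 14, 9, 28), (22, 14, 9, 38), (22, 16, 19, 25), (22, 16, 19, 28), (22, 16, 19, 38), (22, 16, 9, 25), (22, 16, 9, 28), (22, 16, 9, 38), (22, 33, 19, 25), (22, 33, 19, 28), (22, 33, 19, 38), (22, 33, 9, 25), (22, 33, 9, 28), (22, 33, 9, 38)}
Keep only column(s) E, D, G (12 duplicate(s) eliminated): {(1, 37, 20), (1, 37, 40), (22, 19, 14), (22, 19, 16), (22, 19, 33), (22, 9, 14), (22, 9, 16), (22, 9, 33)}

{(1, 37, 20), (1, 37, 40), (22, 19, 14), (22, 19, 16), (22, 19, 33), (22, 9, 14), (22, 9, 16), (22, 9, 33)}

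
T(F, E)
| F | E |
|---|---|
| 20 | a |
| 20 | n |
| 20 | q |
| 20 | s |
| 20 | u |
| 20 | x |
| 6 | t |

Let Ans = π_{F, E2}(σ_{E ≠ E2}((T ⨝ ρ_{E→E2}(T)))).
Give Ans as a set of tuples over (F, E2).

ρ[E→E2]: schema becomes (F, E2); tuples unchanged.
Joining T and ρ_{E→E2}(T) on F yields {(20, a, a), (20, a, n), (20, a, q), (20, a, s), (20, a, u), (20, a, x), (20, n, a), (20, n, n), (20, n, q), (20, n, s), (20, n, u), (20, n, x), (20, q, a), (20, q, n), (20, q, q), (20, q, s), (20, q, u), (20, q, x), (20, s, a), (20, s, n), (20, s, q), (20, s, s), (20, s, u), (20, s, x), (20, u, a), (20, u, n), (20, u, q), (20, u, s), (20, u, u), (20, u, x), (20, x, a), (20, x, n), (20, x, q), (20, x, s), (20, x, u), (20, x, x), (6, t, t)}.
Selection E ≠ E2: {(20, a, n), (20, a, q), (20, a, s), (20, a, u), (20, a, x), (20, n, a), (20, n, q), (20, n, s), (20, n, u), (20, n, x), (20, q, a), (20, q, n), (20, q, s), (20, q, u), (20, q, x), (20, s, a), (20, s, n), (20, s, q), (20, s, u), (20, s, x), (20, u, a), (20, u, n), (20, u, q), (20, u, s), (20, u, x), (20, x, a), (20, x, n), (20, x, q), (20, x, s), (20, x, u)}
Projecting to F, E2 (24 duplicate(s) eliminated): {(20, a), (20, n), (20, q), (20, s), (20, u), (20, x)}

{(20, a), (20, n), (20, q), (20, s), (20, u), (20, x)}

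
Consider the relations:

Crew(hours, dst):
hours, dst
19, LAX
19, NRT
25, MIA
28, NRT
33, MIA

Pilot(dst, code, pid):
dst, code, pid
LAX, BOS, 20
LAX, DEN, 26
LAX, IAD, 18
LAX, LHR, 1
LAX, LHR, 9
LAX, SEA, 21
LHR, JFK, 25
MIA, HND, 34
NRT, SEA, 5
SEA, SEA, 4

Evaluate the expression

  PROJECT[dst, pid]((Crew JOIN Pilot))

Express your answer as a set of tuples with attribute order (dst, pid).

Joining Crew and Pilot on dst yields {(19, LAX, BOS, 20), (19, LAX, DEN, 26), (19, LAX, IAD, 18), (19, LAX, LHR, 1), (19, LAX, LHR, 9), (19, LAX, SEA, 21), (19, NRT, SEA, 5), (25, MIA, HND, 34), (28, NRT, SEA, 5), (33, MIA, HND, 34)}.
Projecting to dst, pid (2 duplicate(s) eliminated): {(LAX, 1), (LAX, 18), (LAX, 20), (LAX, 21), (LAX, 26), (LAX, 9), (MIA, 34), (NRT, 5)}

{(LAX, 1), (LAX, 18), (LAX, 20), (LAX, 21), (LAX, 26), (LAX, 9), (MIA, 34), (NRT, 5)}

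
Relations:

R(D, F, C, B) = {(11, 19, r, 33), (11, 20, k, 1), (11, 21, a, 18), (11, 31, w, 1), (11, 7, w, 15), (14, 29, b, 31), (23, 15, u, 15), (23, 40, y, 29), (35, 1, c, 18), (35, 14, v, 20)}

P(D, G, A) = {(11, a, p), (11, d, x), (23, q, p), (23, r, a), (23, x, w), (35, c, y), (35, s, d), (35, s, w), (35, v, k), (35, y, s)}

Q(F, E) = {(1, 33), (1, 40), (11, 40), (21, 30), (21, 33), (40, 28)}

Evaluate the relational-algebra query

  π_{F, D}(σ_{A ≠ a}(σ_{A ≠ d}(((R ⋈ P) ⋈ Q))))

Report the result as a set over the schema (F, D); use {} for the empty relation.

{(1, 35), (21, 11), (40, 23)}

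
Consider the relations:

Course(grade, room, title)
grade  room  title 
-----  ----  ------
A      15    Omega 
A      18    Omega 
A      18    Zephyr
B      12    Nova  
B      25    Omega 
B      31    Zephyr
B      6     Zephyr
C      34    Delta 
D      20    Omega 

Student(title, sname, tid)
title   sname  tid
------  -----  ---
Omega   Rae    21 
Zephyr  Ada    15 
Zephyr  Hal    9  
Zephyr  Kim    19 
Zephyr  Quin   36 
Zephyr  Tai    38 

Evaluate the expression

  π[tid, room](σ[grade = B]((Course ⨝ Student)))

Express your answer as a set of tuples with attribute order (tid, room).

Natural join on title: {(A, 15, Omega, Rae, 21), (A, 18, Omega, Rae, 21), (A, 18, Zephyr, Ada, 15), (A, 18, Zephyr, Hal, 9), (A, 18, Zephyr, Kim, 19), (A, 18, Zephyr, Quin, 36), (A, 18, Zephyr, Tai, 38), (B, 25, Omega, Rae, 21), (B, 31, Zephyr, Ada, 15), (B, 31, Zephyr, Hal, 9), (B, 31, Zephyr, Kim, 19), (B, 31, Zephyr, Quin, 36), (B, 31, Zephyr, Tai, 38), (B, 6, Zephyr, Ada, 15), (B, 6, Zephyr, Hal, 9), (B, 6, Zephyr, Kim, 19), (B, 6, Zephyr, Quin, 36), (B, 6, Zephyr, Tai, 38), (D, 20, Omega, Rae, 21)}
σ[grade = B]: keep tuples satisfying grade = B → {(B, 25, Omega, Rae, 21), (B, 31, Zephyr, Ada, 15), (B, 31, Zephyr, Hal, 9), (B, 31, Zephyr, Kim, 19), (B, 31, Zephyr, Quin, 36), (B, 31, Zephyr, Tai, 38), (B, 6, Zephyr, Ada, 15), (B, 6, Zephyr, Hal, 9), (B, 6, Zephyr, Kim, 19), (B, 6, Zephyr, Quin, 36), (B, 6, Zephyr, Tai, 38)}
π_{tid, room} gives {(15, 31), (15, 6), (19, 31), (19, 6), (21, 25), (36, 31), (36, 6), (38, 31), (38, 6), (9, 31), (9, 6)}.

{(15, 31), (15, 6), (19, 31), (19, 6), (21, 25), (36, 31), (36, 6), (38, 31), (38, 6), (9, 31), (9, 6)}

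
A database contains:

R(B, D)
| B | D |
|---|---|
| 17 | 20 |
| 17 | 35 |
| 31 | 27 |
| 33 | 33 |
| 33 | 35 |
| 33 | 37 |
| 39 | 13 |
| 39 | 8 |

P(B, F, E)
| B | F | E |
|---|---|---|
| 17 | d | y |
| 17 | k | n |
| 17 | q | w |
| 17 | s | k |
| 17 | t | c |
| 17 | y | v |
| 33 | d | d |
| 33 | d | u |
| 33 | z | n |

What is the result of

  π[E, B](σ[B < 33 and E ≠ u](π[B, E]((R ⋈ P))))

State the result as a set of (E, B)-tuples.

Natural join on B: {(17, 20, d, y), (17, 20, k, n), (17, 20, q, w), (17, 20, s, k), (17, 20, t, c), (17, 20, y, v), (17, 35, d, y), (17, 35, k, n), (17, 35, q, w), (17, 35, s, k), (17, 35, t, c), (17, 35, y, v), (33, 33, d, d), (33, 33, d, u), (33, 33, z, n), (33, 35, d, d), (33, 35, d, u), (33, 35, z, n), (33, 37, d, d), (33, 37, d, u), (33, 37, z, n)}
Keep only column(s) B, E (12 duplicate(s) eliminated): {(17, c), (17, k), (17, n), (17, v), (17, w), (17, y), (33, d), (33, n), (33, u)}
σ[B < 33 and E ≠ u]: keep tuples satisfying B < 33 and E ≠ u → {(17, c), (17, k), (17, n), (17, v), (17, w), (17, y)}
Keep only column(s) E, B: {(c, 17), (k, 17), (n, 17), (v, 17), (w, 17), (y, 17)}

{(c, 17), (k, 17), (n, 17), (v, 17), (w, 17), (y, 17)}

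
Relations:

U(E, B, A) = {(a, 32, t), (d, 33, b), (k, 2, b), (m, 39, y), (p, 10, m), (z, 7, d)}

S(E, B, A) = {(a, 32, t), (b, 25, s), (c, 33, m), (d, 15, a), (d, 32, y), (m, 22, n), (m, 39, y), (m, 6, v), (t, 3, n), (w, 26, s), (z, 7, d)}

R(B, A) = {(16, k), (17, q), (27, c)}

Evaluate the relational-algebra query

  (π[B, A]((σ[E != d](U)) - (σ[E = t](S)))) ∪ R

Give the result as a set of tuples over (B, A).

{(10, m), (16, k), (17, q), (2, b), (27, c), (32, t), (39, y), (7, d)}

Apply σ_{E != d}; surviving tuples: {(a, 32, t), (k, 2, b), (m, 39, y), (p, 10, m), (z, 7, d)}
Apply σ_{E = t}; surviving tuples: {(t, 3, n)}
Taking the difference: {(a, 32, t), (k, 2, b), (m, 39, y), (p, 10, m), (z, 7, d)}
π_{B, A} gives {(10, m), (2, b), (32, t), (39, y), (7, d)}.
Taking the union: {(10, m), (16, k), (17, q), (2, b), (27, c), (32, t), (39, y), (7, d)}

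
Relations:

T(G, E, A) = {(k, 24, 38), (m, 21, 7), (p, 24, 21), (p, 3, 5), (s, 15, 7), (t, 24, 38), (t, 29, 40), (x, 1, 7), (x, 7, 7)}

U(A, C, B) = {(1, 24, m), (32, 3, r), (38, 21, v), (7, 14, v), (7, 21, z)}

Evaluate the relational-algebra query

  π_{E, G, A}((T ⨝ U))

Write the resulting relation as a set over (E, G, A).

T ⋈ U (natural join on A): {(k, 24, 38, 21, v), (m, 21, 7, 14, v), (m, 21, 7, 21, z), (s, 15, 7, 14, v), (s, 15, 7, 21, z), (t, 24, 38, 21, v), (x, 1, 7, 14, v), (x, 1, 7, 21, z), (x, 7, 7, 14, v), (x, 7, 7, 21, z)}
Keep only column(s) E, G, A (4 duplicate(s) eliminated): {(1, x, 7), (15, s, 7), (21, m, 7), (24, k, 38), (24, t, 38), (7, x, 7)}

{(1, x, 7), (15, s, 7), (21, m, 7), (24, k, 38), (24, t, 38), (7, x, 7)}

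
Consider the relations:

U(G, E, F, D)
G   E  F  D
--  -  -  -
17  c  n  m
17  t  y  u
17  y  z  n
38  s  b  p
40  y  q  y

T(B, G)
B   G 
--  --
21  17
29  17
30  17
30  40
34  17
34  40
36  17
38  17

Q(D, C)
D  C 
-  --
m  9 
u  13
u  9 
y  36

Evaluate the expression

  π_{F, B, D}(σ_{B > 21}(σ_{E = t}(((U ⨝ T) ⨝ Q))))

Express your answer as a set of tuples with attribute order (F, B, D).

{(y, 29, u), (y, 30, u), (y, 34, u), (y, 36, u), (y, 38, u)}

Joining U and T on G yields {(17, c, n, m, 21), (17, c, n, m, 29), (17, c, n, m, 30), (17, c, n, m, 34), (17, c, n, m, 36), (17, c, n, m, 38), (17, t, y, u, 21), (17, t, y, u, 29), (17, t, y, u, 30), (17, t, y, u, 34), (17, t, y, u, 36), (17, t, y, u, 38), (17, y, z, n, 21), (17, y, z, n, 29), (17, y, z, n, 30), (17, y, z, n, 34), (17, y, z, n, 36), (17, y, z, n, 38), (40, y, q, y, 30), (40, y, q, y, 34)}.
Joining (U ⨝ T) and Q on D yields {(17, c, n, m, 21, 9), (17, c, n, m, 29, 9), (17, c, n, m, 30, 9), (17, c, n, m, 34, 9), (17, c, n, m, 36, 9), (17, c, n, m, 38, 9), (17, t, y, u, 21, 13), (17, t, y, u, 21, 9), (17, t, y, u, 29, 13), (17, t, y, u, 29, 9), (17, t, y, u, 30, 13), (17, t, y, u, 30, 9), (17, t, y, u, 34, 13), (17, t, y, u, 34, 9), (17, t, y, u, 36, 13), (17, t, y, u, 36, 9), (17, t, y, u, 38, 13), (17, t, y, u, 38, 9), (40, y, q, y, 30, 36), (40, y, q, y, 34, 36)}.
Filtering on E = t leaves {(17, t, y, u, 21, 13), (17, t, y, u, 21, 9), (17, t, y, u, 29, 13), (17, t, y, u, 29, 9), (17, t, y, u, 30, 13), (17, t, y, u, 30, 9), (17, t, y, u, 34, 13), (17, t, y, u, 34, 9), (17, t, y, u, 36, 13), (17, t, y, u, 36, 9), (17, t, y, u, 38, 13), (17, t, y, u, 38, 9)}.
Filtering on B > 21 leaves {(17, t, y, u, 29, 13), (17, t, y, u, 29, 9), (17, t, y, u, 30, 13), (17, t, y, u, 30, 9), (17, t, y, u, 34, 13), (17, t, y, u, 34, 9), (17, t, y, u, 36, 13), (17, t, y, u, 36, 9), (17, t, y, u, 38, 13), (17, t, y, u, 38, 9)}.
π_{F, B, D} gives {(y, 29, u), (y, 30, u), (y, 34, u), (y, 36, u), (y, 38, u)} (5 duplicate(s) eliminated).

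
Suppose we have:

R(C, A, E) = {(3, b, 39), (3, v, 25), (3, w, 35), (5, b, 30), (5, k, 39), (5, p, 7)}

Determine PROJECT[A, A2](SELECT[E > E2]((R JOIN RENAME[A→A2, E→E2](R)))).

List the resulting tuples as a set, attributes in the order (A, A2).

{(b, p), (b, v), (b, w), (k, b), (k, p), (w, v)}

ρ[A→A2, E→E2]: schema becomes (C, A2, E2); tuples unchanged.
R ⋈ RENAME[A→A2, E→E2](R) (natural join on C): {(3, b, 39, b, 39), (3, b, 39, v, 25), (3, b, 39, w, 35), (3, v, 25, b, 39), (3, v, 25, v, 25), (3, v, 25, w, 35), (3, w, 35, b, 39), (3, w, 35, v, 25), (3, w, 35, w, 35), (5, b, 30, b, 30), (5, b, 30, k, 39), (5, b, 30, p, 7), (5, k, 39, b, 30), (5, k, 39, k, 39), (5, k, 39, p, 7), (5, p, 7, b, 30), (5, p, 7, k, 39), (5, p, 7, p, 7)}
Selection E > E2: {(3, b, 39, v, 25), (3, b, 39, w, 35), (3, w, 35, v, 25), (5, b, 30, p, 7), (5, k, 39, b, 30), (5, k, 39, p, 7)}
Projecting to A, A2: {(b, p), (b, v), (b, w), (k, b), (k, p), (w, v)}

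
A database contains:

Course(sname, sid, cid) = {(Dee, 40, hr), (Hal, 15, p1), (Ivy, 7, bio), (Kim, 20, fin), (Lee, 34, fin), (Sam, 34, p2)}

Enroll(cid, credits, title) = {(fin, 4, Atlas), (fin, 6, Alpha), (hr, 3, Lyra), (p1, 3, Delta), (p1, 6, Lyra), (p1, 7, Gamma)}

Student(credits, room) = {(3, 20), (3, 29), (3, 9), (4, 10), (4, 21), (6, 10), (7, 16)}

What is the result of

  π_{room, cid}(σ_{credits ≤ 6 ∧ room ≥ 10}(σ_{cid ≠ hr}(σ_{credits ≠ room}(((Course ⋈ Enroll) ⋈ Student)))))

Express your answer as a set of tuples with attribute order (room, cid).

{(10, fin), (10, p1), (20, p1), (21, fin), (29, p1)}

Joining Course and Enroll on cid yields {(Dee, 40, hr, 3, Lyra), (Hal, 15, p1, 3, Delta), (Hal, 15, p1, 6, Lyra), (Hal, 15, p1, 7, Gamma), (Kim, 20, fin, 4, Atlas), (Kim, 20, fin, 6, Alpha), (Lee, 34, fin, 4, Atlas), (Lee, 34, fin, 6, Alpha)}.
Joining (Course ⋈ Enroll) and Student on credits yields {(Dee, 40, hr, 3, Lyra, 20), (Dee, 40, hr, 3, Lyra, 29), (Dee, 40, hr, 3, Lyra, 9), (Hal, 15, p1, 3, Delta, 20), (Hal, 15, p1, 3, Delta, 29), (Hal, 15, p1, 3, Delta, 9), (Hal, 15, p1, 6, Lyra, 10), (Hal, 15, p1, 7, Gamma, 16), (Kim, 20, fin, 4, Atlas, 10), (Kim, 20, fin, 4, Atlas, 21), (Kim, 20, fin, 6, Alpha, 10), (Lee, 34, fin, 4, Atlas, 10), (Lee, 34, fin, 4, Atlas, 21), (Lee, 34, fin, 6, Alpha, 10)}.
Apply σ_{credits ≠ room}; surviving tuples: {(Dee, 40, hr, 3, Lyra, 20), (Dee, 40, hr, 3, Lyra, 29), (Dee, 40, hr, 3, Lyra, 9), (Hal, 15, p1, 3, Delta, 20), (Hal, 15, p1, 3, Delta, 29), (Hal, 15, p1, 3, Delta, 9), (Hal, 15, p1, 6, Lyra, 10), (Hal, 15, p1, 7, Gamma, 16), (Kim, 20, fin, 4, Atlas, 10), (Kim, 20, fin, 4, Atlas, 21), (Kim, 20, fin, 6, Alpha, 10), (Lee, 34, fin, 4, Atlas, 10), (Lee, 34, fin, 4, Atlas, 21), (Lee, 34, fin, 6, Alpha, 10)}
Apply σ_{cid ≠ hr}; surviving tuples: {(Hal, 15, p1, 3, Delta, 20), (Hal, 15, p1, 3, Delta, 29), (Hal, 15, p1, 3, Delta, 9), (Hal, 15, p1, 6, Lyra, 10), (Hal, 15, p1, 7, Gamma, 16), (Kim, 20, fin, 4, Atlas, 10), (Kim, 20, fin, 4, Atlas, 21), (Kim, 20, fin, 6, Alpha, 10), (Lee, 34, fin, 4, Atlas, 10), (Lee, 34, fin, 4, Atlas, 21), (Lee, 34, fin, 6, Alpha, 10)}
Apply σ_{credits ≤ 6 ∧ room ≥ 10}; surviving tuples: {(Hal, 15, p1, 3, Delta, 20), (Hal, 15, p1, 3, Delta, 29), (Hal, 15, p1, 6, Lyra, 10), (Kim, 20, fin, 4, Atlas, 10), (Kim, 20, fin, 4, Atlas, 21), (Kim, 20, fin, 6, Alpha, 10), (Lee, 34, fin, 4, Atlas, 10), (Lee, 34, fin, 4, Atlas, 21), (Lee, 34, fin, 6, Alpha, 10)}
π_{room, cid} gives {(10, fin), (10, p1), (20, p1), (21, fin), (29, p1)} (4 duplicate(s) eliminated).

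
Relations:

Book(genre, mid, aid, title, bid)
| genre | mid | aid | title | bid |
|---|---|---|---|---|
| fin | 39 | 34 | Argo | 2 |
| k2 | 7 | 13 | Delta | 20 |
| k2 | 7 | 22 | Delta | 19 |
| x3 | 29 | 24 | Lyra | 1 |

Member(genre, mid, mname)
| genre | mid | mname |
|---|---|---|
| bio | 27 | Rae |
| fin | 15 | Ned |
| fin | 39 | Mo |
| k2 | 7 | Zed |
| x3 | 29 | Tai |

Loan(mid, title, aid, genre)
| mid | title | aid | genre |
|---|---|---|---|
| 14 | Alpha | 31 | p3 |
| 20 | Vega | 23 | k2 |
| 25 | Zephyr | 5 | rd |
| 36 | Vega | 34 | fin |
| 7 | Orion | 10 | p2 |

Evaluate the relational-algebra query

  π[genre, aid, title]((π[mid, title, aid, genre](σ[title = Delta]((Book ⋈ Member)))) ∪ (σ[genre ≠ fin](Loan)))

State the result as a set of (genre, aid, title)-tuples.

Book ⋈ Member (natural join on genre, mid): {(fin, 39, 34, Argo, 2, Mo), (k2, 7, 13, Delta, 20, Zed), (k2, 7, 22, Delta, 19, Zed), (x3, 29, 24, Lyra, 1, Tai)}
Apply σ_{title = Delta}; surviving tuples: {(k2, 7, 13, Delta, 20, Zed), (k2, 7, 22, Delta, 19, Zed)}
Projecting to mid, title, aid, genre: {(7, Delta, 13, k2), (7, Delta, 22, k2)}
Apply σ_{genre ≠ fin}; surviving tuples: {(14, Alpha, 31, p3), (20, Vega, 23, k2), (25, Zephyr, 5, rd), (7, Orion, 10, p2)}
Taking the union: {(14, Alpha, 31, p3), (20, Vega, 23, k2), (25, Zephyr, 5, rd), (7, Delta, 13, k2), (7, Delta, 22, k2), (7, Orion, 10, p2)}
Projecting to genre, aid, title: {(k2, 13, Delta), (k2, 22, Delta), (k2, 23, Vega), (p2, 10, Orion), (p3, 31, Alpha), (rd, 5, Zephyr)}

{(k2, 13, Delta), (k2, 22, Delta), (k2, 23, Vega), (p2, 10, Orion), (p3, 31, Alpha), (rd, 5, Zephyr)}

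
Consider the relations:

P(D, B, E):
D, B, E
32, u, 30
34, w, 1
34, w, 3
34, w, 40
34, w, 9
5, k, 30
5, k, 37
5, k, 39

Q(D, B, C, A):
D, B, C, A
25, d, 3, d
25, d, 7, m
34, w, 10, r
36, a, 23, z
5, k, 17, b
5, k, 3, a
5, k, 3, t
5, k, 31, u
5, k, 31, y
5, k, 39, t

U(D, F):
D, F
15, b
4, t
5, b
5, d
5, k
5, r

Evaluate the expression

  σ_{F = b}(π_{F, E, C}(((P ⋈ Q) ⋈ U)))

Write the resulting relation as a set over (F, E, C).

P ⋈ Q (natural join on D, B): {(34, w, 1, 10, r), (34, w, 3, 10, r), (34, w, 40, 10, r), (34, w, 9, 10, r), (5, k, 30, 17, b), (5, k, 30, 3, a), (5, k, 30, 3, t), (5, k, 30, 31, u), (5, k, 30, 31, y), (5, k, 30, 39, t), (5, k, 37, 17, b), (5, k, 37, 3, a), (5, k, 37, 3, t), (5, k, 37, 31, u), (5, k, 37, 31, y), (5, k, 37, 39, t), (5, k, 39, 17, b), (5, k, 39, 3, a), (5, k, 39, 3, t), (5, k, 39, 31, u), (5, k, 39, 31, y), (5, k, 39, 39, t)}
(P ⋈ Q) ⋈ U (natural join on D): {(5, k, 30, 17, b, b), (5, k, 30, 17, b, d), (5, k, 30, 17, b, k), (5, k, 30, 17, b, r), (5, k, 30, 3, a, b), (5, k, 30, 3, a, d), (5, k, 30, 3, a, k), (5, k, 30, 3, a, r), (5, k, 30, 3, t, b), (5, k, 30, 3, t, d), (5, k, 30, 3, t, k), (5, k, 30, 3, t, r), (5, k, 30, 31, u, b), (5, k, 30, 31, u, d), (5, k, 30, 31, u, k), (5, k, 30, 31, u, r), (5, k, 30, 31, y, b), (5, k, 30, 31, y, d), (5, k, 30, 31, y, k), (5, k, 30, 31, y, r), (5, k, 30, 39, t, b), (5, k, 30, 39, t, d), (5, k, 30, 39, t, k), (5, k, 30, 39, t, r), (5, k, 37, 17, b, b), (5, k, 37, 17, b, d), (5, k, 37, 17, b, k), (5, k, 37, 17, b, r), (5, k, 37, 3, a, b), (5, k, 37, 3, a, d), (5, k, 37, 3, a, k), (5, k, 37, 3, a, r), (5, k, 37, 3, t, b), (5, k, 37, 3, t, d), (5, k, 37, 3, t, k), (5, k, 37, 3, t, r), (5, k, 37, 31, u, b), (5, k, 37, 31, u, d), (5, k, 37, 31, u, k), (5, k, 37, 31, u, r), (5, k, 37, 31, y, b), (5, k, 37, 31, y, d), (5, k, 37, 31, y, k), (5, k, 37, 31, y, r), (5, k, 37, 39, t, b), (5, k, 37, 39, t, d), (5, k, 37, 39, t, k), (5, k, 37, 39, t, r), (5, k, 39, 17, b, b), (5, k, 39, 17, b, d), (5, k, 39, 17, b, k), (5, k, 39, 17, b, r), (5, k, 39, 3, a, b), (5, k, 39, 3, a, d), (5, k, 39, 3, a, k), (5, k, 39, 3, a, r), (5, k, 39, 3, t, b), (5, k, 39, 3, t, d), (5, k, 39, 3, t, k), (5, k, 39, 3, t, r), (5, k, 39, 31, u, b), (5, k, 39, 31, u, d), (5, k, 39, 31, u, k), (5, k, 39, 31, u, r), (5, k, 39, 31, y, b), (5, k, 39, 31, y, d), (5, k, 39, 31, y, k), (5, k, 39, 31, y, r), (5, k, 39, 39, t, b), (5, k, 39, 39, t, d), (5, k, 39, 39, t, k), (5, k, 39, 39, t, r)}
Projecting to F, E, C (24 duplicate(s) eliminated): {(b, 30, 17), (b, 30, 3), (b, 30, 31), (b, 30, 39), (b, 37, 17), (b, 37, 3), (b, 37, 31), (b, 37, 39), (b, 39, 17), (b, 39, 3), (b, 39, 31), (b, 39, 39), (d, 30, 17), (d, 30, 3), (d, 30, 31), (d, 30, 39), (d, 37, 17), (d, 37, 3), (d, 37, 31), (d, 37, 39), (d, 39, 17), (d, 39, 3), (d, 39, 31), (d, 39, 39), (k, 30, 17), (k, 30, 3), (k, 30, 31), (k, 30, 39), (k, 37, 17), (k, 37, 3), (k, 37, 31), (k, 37, 39), (k, 39, 17), (k, 39, 3), (k, 39, 31), (k, 39, 39), (r, 30, 17), (r, 30, 3), (r, 30, 31), (r, 30, 39), (r, 37, 17), (r, 37, 3), (r, 37, 31), (r, 37, 39), (r, 39, 17), (r, 39, 3), (r, 39, 31), (r, 39, 39)}
Filtering on F = b leaves {(b, 30, 17), (b, 30, 3), (b, 30, 31), (b, 30, 39), (b, 37, 17), (b, 37, 3), (b, 37, 31), (b, 37, 39), (b, 39, 17), (b, 39, 3), (b, 39, 31), (b, 39, 39)}.

{(b, 30, 17), (b, 30, 3), (b, 30, 31), (b, 30, 39), (b, 37, 17), (b, 37, 3), (b, 37, 31), (b, 37, 39), (b, 39, 17), (b, 39, 3), (b, 39, 31), (b, 39, 39)}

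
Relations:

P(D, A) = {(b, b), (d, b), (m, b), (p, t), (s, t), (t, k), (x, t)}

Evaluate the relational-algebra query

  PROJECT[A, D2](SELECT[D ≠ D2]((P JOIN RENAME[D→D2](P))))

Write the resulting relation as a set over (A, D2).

{(b, b), (b, d), (b, m), (t, p), (t, s), (t, x)}

ρ[D→D2]: schema becomes (D2, A); tuples unchanged.
Natural join on A: {(b, b, b), (b, b, d), (b, b, m), (d, b, b), (d, b, d), (d, b, m), (m, b, b), (m, b, d), (m, b, m), (p, t, p), (p, t, s), (p, t, x), (s, t, p), (s, t, s), (s, t, x), (t, k, t), (x, t, p), (x, t, s), (x, t, x)}
Selection D ≠ D2: {(b, b, d), (b, b, m), (d, b, b), (d, b, m), (m, b, b), (m, b, d), (p, t, s), (p, t, x), (s, t, p), (s, t, x), (x, t, p), (x, t, s)}
π[A, D2]: project onto (A, D2) (6 duplicate(s) eliminated) → {(b, b), (b, d), (b, m), (t, p), (t, s), (t, x)}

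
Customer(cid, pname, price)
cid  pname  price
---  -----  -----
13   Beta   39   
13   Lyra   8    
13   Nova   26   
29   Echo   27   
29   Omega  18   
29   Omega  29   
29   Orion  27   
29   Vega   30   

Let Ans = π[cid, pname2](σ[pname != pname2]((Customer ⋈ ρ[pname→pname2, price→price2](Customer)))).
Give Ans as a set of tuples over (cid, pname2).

ρ[pname→pname2, price→price2]: schema becomes (cid, pname2, price2); tuples unchanged.
Customer ⋈ ρ[pname→pname2, price→price2](Customer) (natural join on cid): {(13, Beta, 39, Beta, 39), (13, Beta, 39, Lyra, 8), (13, Beta, 39, Nova, 26), (13, Lyra, 8, Beta, 39), (13, Lyra, 8, Lyra, 8), (13, Lyra, 8, Nova, 26), (13, Nova, 26, Beta, 39), (13, Nova, 26, Lyra, 8), (13, Nova, 26, Nova, 26), (29, Echo, 27, Echo, 27), (29, Echo, 27, Omega, 18), (29, Echo, 27, Omega, 29), (29, Echo, 27, Orion, 27), (29, Echo, 27, Vega, 30), (29, Omega, 18, Echo, 27), (29, Omega, 18, Omega, 18), (29, Omega, 18, Omega, 29), (29, Omega, 18, Orion, 27), (29, Omega, 18, Vega, 30), (29, Omega, 29, Echo, 27), (29, Omega, 29, Omega, 18), (29, Omega, 29, Omega, 29), (29, Omega, 29, Orion, 27), (29, Omega, 29, Vega, 30), (29, Orion, 27, Echo, 27), (29, Orion, 27, Omega, 18), (29, Orion, 27, Omega, 29), (29, Orion, 27, Orion, 27), (29, Orion, 27, Vega, 30), (29, Vega, 30, Echo, 27), (29, Vega, 30, Omega, 18), (29, Vega, 30, Omega, 29), (29, Vega, 30, Orion, 27), (29, Vega, 30, Vega, 30)}
Apply σ_{pname != pname2}; surviving tuples: {(13, Beta, 39, Lyra, 8), (13, Beta, 39, Nova, 26), (13, Lyra, 8, Beta, 39), (13, Lyra, 8, Nova, 26), (13, Nova, 26, Beta, 39), (13, Nova, 26, Lyra, 8), (29, Echo, 27, Omega, 18), (29, Echo, 27, Omega, 29), (29, Echo, 27, Orion, 27), (29, Echo, 27, Vega, 30), (29, Omega, 18, Echo, 27), (29, Omega, 18, Orion, 27), (29, Omega, 18, Vega, 30), (29, Omega, 29, Echo, 27), (29, Omega, 29, Orion, 27), (29, Omega, 29, Vega, 30), (29, Orion, 27, Echo, 27), (29, Orion, 27, Omega, 18), (29, Orion, 27, Omega, 29), (29, Orion, 27, Vega, 30), (29, Vega, 30, Echo, 27), (29, Vega, 30, Omega, 18), (29, Vega, 30, Omega, 29), (29, Vega, 30, Orion, 27)}
π[cid, pname2]: project onto (cid, pname2) (17 duplicate(s) eliminated) → {(13, Beta), (13, Lyra), (13, Nova), (29, Echo), (29, Omega), (29, Orion), (29, Vega)}

{(13, Beta), (13, Lyra), (13, Nova), (29, Echo), (29, Omega), (29, Orion), (29, Vega)}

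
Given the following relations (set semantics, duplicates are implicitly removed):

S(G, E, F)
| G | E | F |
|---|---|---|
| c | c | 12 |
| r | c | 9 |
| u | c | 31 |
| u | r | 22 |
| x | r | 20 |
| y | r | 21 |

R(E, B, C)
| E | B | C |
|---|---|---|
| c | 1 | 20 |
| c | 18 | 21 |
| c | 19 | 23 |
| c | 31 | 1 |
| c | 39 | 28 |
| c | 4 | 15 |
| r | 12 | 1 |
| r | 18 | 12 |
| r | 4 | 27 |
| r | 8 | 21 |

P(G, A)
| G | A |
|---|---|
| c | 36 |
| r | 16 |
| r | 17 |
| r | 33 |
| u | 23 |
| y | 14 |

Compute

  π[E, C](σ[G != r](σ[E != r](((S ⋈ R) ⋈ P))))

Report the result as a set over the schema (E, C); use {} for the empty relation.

{(c, 1), (c, 15), (c, 20), (c, 21), (c, 23), (c, 28)}

S ⋈ R (natural join on E): {(c, c, 12, 1, 20), (c, c, 12, 18, 21), (c, c, 12, 19, 23), (c, c, 12, 31, 1), (c, c, 12, 39, 28), (c, c, 12, 4, 15), (r, c, 9, 1, 20), (r, c, 9, 18, 21), (r, c, 9, 19, 23), (r, c, 9, 31, 1), (r, c, 9, 39, 28), (r, c, 9, 4, 15), (u, c, 31, 1, 20), (u, c, 31, 18, 21), (u, c, 31, 19, 23), (u, c, 31, 31, 1), (u, c, 31, 39, 28), (u, c, 31, 4, 15), (u, r, 22, 12, 1), (u, r, 22, 18, 12), (u, r, 22, 4, 27), (u, r, 22, 8, 21), (x, r, 20, 12, 1), (x, r, 20, 18, 12), (x, r, 20, 4, 27), (x, r, 20, 8, 21), (y, r, 21, 12, 1), (y, r, 21, 18, 12), (y, r, 21, 4, 27), (y, r, 21, 8, 21)}
(S ⋈ R) ⋈ P (natural join on G): {(c, c, 12, 1, 20, 36), (c, c, 12, 18, 21, 36), (c, c, 12, 19, 23, 36), (c, c, 12, 31, 1, 36), (c, c, 12, 39, 28, 36), (c, c, 12, 4, 15, 36), (r, c, 9, 1, 20, 16), (r, c, 9, 1, 20, 17), (r, c, 9, 1, 20, 33), (r, c, 9, 18, 21, 16), (r, c, 9, 18, 21, 17), (r, c, 9, 18, 21, 33), (r, c, 9, 19, 23, 16), (r, c, 9, 19, 23, 17), (r, c, 9, 19, 23, 33), (r, c, 9, 31, 1, 16), (r, c, 9, 31, 1, 17), (r, c, 9, 31, 1, 33), (r, c, 9, 39, 28, 16), (r, c, 9, 39, 28, 17), (r, c, 9, 39, 28, 33), (r, c, 9, 4, 15, 16), (r, c, 9, 4, 15, 17), (r, c, 9, 4, 15, 33), (u, c, 31, 1, 20, 23), (u, c, 31, 18, 21, 23), (u, c, 31, 19, 23, 23), (u, c, 31, 31, 1, 23), (u, c, 31, 39, 28, 23), (u, c, 31, 4, 15, 23), (u, r, 22, 12, 1, 23), (u, r, 22, 18, 12, 23), (u, r, 22, 4, 27, 23), (u, r, 22, 8, 21, 23), (y, r, 21, 12, 1, 14), (y, r, 21, 18, 12, 14), (y, r, 21, 4, 27, 14), (y, r, 21, 8, 21, 14)}
σ[E != r]: keep tuples satisfying E != r → {(c, c, 12, 1, 20, 36), (c, c, 12, 18, 21, 36), (c, c, 12, 19, 23, 36), (c, c, 12, 31, 1, 36), (c, c, 12, 39, 28, 36), (c, c, 12, 4, 15, 36), (r, c, 9, 1, 20, 16), (r, c, 9, 1, 20, 17), (r, c, 9, 1, 20, 33), (r, c, 9, 18, 21, 16), (r, c, 9, 18, 21, 17), (r, c, 9, 18, 21, 33), (r, c, 9, 19, 23, 16), (r, c, 9, 19, 23, 17), (r, c, 9, 19, 23, 33), (r, c, 9, 31, 1, 16), (r, c, 9, 31, 1, 17), (r, c, 9, 31, 1, 33), (r, c, 9, 39, 28, 16), (r, c, 9, 39, 28, 17), (r, c, 9, 39, 28, 33), (r, c, 9, 4, 15, 16), (r, c, 9, 4, 15, 17), (r, c, 9, 4, 15, 33), (u, c, 31, 1, 20, 23), (u, c, 31, 18, 21, 23), (u, c, 31, 19, 23, 23), (u, c, 31, 31, 1, 23), (u, c, 31, 39, 28, 23), (u, c, 31, 4, 15, 23)}
σ[G != r]: keep tuples satisfying G != r → {(c, c, 12, 1, 20, 36), (c, c, 12, 18, 21, 36), (c, c, 12, 19, 23, 36), (c, c, 12, 31, 1, 36), (c, c, 12, 39, 28, 36), (c, c, 12, 4, 15, 36), (u, c, 31, 1, 20, 23), (u, c, 31, 18, 21, 23), (u, c, 31, 19, 23, 23), (u, c, 31, 31, 1, 23), (u, c, 31, 39, 28, 23), (u, c, 31, 4, 15, 23)}
π[E, C]: project onto (E, C) (6 duplicate(s) eliminated) → {(c, 1), (c, 15), (c, 20), (c, 21), (c, 23), (c, 28)}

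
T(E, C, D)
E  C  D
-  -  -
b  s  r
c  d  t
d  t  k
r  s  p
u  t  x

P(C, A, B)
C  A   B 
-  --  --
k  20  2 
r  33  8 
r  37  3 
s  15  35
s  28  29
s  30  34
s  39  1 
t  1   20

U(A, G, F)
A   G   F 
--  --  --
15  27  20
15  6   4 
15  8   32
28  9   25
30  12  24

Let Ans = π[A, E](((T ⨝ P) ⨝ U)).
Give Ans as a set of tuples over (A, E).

Joining T and P on C yields {(b, s, r, 15, 35), (b, s, r, 28, 29), (b, s, r, 30, 34), (b, s, r, 39, 1), (d, t, k, 1, 20), (r, s, p, 15, 35), (r, s, p, 28, 29), (r, s, p, 30, 34), (r, s, p, 39, 1), (u, t, x, 1, 20)}.
Joining (T ⨝ P) and U on A yields {(b, s, r, 15, 35, 27, 20), (b, s, r, 15, 35, 6, 4), (b, s, r, 15, 35, 8, 32), (b, s, r, 28, 29, 9, 25), (b, s, r, 30, 34, 12, 24), (r, s, p, 15, 35, 27, 20), (r, s, p, 15, 35, 6, 4), (r, s, p, 15, 35, 8, 32), (r, s, p, 28, 29, 9, 25), (r, s, p, 30, 34, 12, 24)}.
Keep only column(s) A, E (4 duplicate(s) eliminated): {(15, b), (15, r), (28, b), (28, r), (30, b), (30, r)}

{(15, b), (15, r), (28, b), (28, r), (30, b), (30, r)}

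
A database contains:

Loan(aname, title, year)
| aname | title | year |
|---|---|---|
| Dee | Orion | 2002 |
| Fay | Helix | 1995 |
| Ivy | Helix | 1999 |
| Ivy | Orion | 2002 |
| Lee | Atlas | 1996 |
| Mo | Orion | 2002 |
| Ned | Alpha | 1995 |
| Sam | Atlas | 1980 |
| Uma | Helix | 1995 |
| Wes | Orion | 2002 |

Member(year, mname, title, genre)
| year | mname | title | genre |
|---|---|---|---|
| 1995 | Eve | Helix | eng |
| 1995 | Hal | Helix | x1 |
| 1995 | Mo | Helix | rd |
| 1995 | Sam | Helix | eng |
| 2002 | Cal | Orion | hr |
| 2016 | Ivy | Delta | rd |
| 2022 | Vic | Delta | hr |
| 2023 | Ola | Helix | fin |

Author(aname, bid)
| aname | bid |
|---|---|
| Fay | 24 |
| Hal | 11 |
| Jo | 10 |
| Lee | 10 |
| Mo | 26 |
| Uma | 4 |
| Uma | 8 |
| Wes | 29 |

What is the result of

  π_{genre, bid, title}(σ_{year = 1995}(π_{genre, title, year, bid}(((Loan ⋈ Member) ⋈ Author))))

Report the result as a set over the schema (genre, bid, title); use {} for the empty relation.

Loan ⋈ Member (natural join on title, year): {(Dee, Orion, 2002, Cal, hr), (Fay, Helix, 1995, Eve, eng), (Fay, Helix, 1995, Hal, x1), (Fay, Helix, 1995, Mo, rd), (Fay, Helix, 1995, Sam, eng), (Ivy, Orion, 2002, Cal, hr), (Mo, Orion, 2002, Cal, hr), (Uma, Helix, 1995, Eve, eng), (Uma, Helix, 1995, Hal, x1), (Uma, Helix, 1995, Mo, rd), (Uma, Helix, 1995, Sam, eng), (Wes, Orion, 2002, Cal, hr)}
(Loan ⋈ Member) ⋈ Author (natural join on aname): {(Fay, Helix, 1995, Eve, eng, 24), (Fay, Helix, 1995, Hal, x1, 24), (Fay, Helix, 1995, Mo, rd, 24), (Fay, Helix, 1995, Sam, eng, 24), (Mo, Orion, 2002, Cal, hr, 26), (Uma, Helix, 1995, Eve, eng, 4), (Uma, Helix, 1995, Eve, eng, 8), (Uma, Helix, 1995, Hal, x1, 4), (Uma, Helix, 1995, Hal, x1, 8), (Uma, Helix, 1995, Mo, rd, 4), (Uma, Helix, 1995, Mo, rd, 8), (Uma, Helix, 1995, Sam, eng, 4), (Uma, Helix, 1995, Sam, eng, 8), (Wes, Orion, 2002, Cal, hr, 29)}
Projecting to genre, title, year, bid (3 duplicate(s) eliminated): {(eng, Helix, 1995, 24), (eng, Helix, 1995, 4), (eng, Helix, 1995, 8), (hr, Orion, 2002, 26), (hr, Orion, 2002, 29), (rd, Helix, 1995, 24), (rd, Helix, 1995, 4), (rd, Helix, 1995, 8), (x1, Helix, 1995, 24), (x1, Helix, 1995, 4), (x1, Helix, 1995, 8)}
Filtering on year = 1995 leaves {(eng, Helix, 1995, 24), (eng, Helix, 1995, 4), (eng, Helix, 1995, 8), (rd, Helix, 1995, 24), (rd, Helix, 1995, 4), (rd, Helix, 1995, 8), (x1, Helix, 1995, 24), (x1, Helix, 1995, 4), (x1, Helix, 1995, 8)}.
Projecting to genre, bid, title: {(eng, 24, Helix), (eng, 4, Helix), (eng, 8, Helix), (rd, 24, Helix), (rd, 4, Helix), (rd, 8, Helix), (x1, 24, Helix), (x1, 4, Helix), (x1, 8, Helix)}

{(eng, 24, Helix), (eng, 4, Helix), (eng, 8, Helix), (rd, 24, Helix), (rd, 4, Helix), (rd, 8, Helix), (x1, 24, Helix), (x1, 4, Helix), (x1, 8, Helix)}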